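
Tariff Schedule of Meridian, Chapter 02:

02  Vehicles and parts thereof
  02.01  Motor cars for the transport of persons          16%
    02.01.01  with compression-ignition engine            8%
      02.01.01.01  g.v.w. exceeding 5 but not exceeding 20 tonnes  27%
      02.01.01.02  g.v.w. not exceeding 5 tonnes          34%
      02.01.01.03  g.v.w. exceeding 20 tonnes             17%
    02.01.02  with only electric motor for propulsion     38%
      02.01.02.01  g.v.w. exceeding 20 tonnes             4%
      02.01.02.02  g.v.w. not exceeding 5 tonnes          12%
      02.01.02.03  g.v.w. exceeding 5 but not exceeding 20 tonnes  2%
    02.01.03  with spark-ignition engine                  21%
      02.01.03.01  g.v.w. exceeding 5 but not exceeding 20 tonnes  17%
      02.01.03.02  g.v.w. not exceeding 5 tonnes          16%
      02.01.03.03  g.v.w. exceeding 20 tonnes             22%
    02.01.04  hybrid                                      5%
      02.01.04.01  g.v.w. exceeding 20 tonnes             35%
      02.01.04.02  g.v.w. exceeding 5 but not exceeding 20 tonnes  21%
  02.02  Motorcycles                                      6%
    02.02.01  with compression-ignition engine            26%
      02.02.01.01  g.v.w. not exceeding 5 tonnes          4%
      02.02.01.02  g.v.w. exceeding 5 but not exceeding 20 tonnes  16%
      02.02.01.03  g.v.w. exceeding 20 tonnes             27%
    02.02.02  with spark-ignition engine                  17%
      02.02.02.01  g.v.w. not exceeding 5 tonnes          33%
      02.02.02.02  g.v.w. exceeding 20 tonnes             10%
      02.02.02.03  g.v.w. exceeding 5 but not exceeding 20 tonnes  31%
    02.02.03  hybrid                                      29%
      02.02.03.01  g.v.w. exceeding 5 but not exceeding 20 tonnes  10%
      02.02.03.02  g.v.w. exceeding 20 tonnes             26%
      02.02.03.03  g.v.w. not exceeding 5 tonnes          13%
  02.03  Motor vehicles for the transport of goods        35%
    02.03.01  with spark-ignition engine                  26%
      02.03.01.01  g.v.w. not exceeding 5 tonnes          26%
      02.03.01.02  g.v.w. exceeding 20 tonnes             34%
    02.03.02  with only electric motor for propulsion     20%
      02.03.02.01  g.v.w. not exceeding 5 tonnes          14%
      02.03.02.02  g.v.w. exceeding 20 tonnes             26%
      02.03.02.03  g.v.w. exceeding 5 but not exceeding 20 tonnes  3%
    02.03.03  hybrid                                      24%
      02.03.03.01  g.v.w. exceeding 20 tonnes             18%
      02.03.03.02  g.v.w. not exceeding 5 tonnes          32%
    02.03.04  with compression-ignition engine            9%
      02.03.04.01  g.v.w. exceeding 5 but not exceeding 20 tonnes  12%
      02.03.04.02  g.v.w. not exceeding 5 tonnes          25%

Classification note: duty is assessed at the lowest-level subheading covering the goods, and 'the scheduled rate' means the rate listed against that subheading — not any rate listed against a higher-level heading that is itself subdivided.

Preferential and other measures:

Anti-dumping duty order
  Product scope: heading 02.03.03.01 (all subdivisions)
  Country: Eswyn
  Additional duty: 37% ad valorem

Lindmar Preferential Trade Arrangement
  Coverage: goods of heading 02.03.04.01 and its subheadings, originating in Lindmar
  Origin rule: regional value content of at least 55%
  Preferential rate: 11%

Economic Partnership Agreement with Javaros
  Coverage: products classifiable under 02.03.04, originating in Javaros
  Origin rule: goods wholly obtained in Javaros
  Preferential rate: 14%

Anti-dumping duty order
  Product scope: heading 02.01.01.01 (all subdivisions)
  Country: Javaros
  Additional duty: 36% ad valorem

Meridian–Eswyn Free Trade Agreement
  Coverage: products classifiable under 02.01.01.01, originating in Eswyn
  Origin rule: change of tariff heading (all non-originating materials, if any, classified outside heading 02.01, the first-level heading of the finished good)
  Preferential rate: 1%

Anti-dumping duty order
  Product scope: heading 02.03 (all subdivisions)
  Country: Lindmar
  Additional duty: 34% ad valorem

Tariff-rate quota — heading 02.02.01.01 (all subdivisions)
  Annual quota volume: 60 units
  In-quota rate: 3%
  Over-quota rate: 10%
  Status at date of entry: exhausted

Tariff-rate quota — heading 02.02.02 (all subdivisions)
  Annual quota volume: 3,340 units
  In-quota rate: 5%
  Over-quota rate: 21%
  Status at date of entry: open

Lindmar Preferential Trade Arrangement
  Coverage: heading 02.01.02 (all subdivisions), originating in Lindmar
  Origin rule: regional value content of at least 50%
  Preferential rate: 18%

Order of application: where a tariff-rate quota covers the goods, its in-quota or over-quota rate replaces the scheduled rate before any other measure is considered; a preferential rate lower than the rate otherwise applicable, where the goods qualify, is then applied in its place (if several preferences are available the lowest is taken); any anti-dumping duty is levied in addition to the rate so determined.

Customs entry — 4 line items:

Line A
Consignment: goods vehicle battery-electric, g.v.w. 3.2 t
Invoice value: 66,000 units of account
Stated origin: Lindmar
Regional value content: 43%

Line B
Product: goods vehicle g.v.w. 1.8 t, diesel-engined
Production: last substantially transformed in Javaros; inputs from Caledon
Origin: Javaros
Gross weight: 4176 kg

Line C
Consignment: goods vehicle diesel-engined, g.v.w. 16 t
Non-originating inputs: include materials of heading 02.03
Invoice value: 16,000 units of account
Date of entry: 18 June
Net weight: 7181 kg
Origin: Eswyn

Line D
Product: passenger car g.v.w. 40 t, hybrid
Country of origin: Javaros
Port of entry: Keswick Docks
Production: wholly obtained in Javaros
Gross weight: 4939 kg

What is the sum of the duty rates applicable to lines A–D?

120%

Line A: goods vehicle → 02.03; battery-electric → 02.03.02; g.v.w. 3.2 t → 02.03.02.01. Scheduled 14%. Lindmar agreement on 02.03.04.01: 02.03.02.01 not covered; Lindmar agreement on 02.01.02: 02.03.02.01 not covered; anti-dumping (Lindmar, 02.03): +34%; total 14% + 34% = 48%. → 48%.
Line B: goods vehicle → 02.03; diesel-engined → 02.03.04; g.v.w. 1.8 t → 02.03.04.02. Scheduled 25%. Javaros agreement on 02.03.04: not wholly obtained. → 25%.
Line C: goods vehicle → 02.03; diesel-engined → 02.03.04; g.v.w. 16 t → 02.03.04.01. Scheduled 12%. Eswyn agreement on 02.01.01.01: 02.03.04.01 not covered. → 12%.
Line D: passenger car → 02.01; hybrid → 02.01.04; g.v.w. 40 t → 02.01.04.01. Scheduled 35%. Javaros agreement on 02.03.04: 02.01.04.01 not covered. → 35%.
Sum: 48% + 25% + 12% + 35% = 120%.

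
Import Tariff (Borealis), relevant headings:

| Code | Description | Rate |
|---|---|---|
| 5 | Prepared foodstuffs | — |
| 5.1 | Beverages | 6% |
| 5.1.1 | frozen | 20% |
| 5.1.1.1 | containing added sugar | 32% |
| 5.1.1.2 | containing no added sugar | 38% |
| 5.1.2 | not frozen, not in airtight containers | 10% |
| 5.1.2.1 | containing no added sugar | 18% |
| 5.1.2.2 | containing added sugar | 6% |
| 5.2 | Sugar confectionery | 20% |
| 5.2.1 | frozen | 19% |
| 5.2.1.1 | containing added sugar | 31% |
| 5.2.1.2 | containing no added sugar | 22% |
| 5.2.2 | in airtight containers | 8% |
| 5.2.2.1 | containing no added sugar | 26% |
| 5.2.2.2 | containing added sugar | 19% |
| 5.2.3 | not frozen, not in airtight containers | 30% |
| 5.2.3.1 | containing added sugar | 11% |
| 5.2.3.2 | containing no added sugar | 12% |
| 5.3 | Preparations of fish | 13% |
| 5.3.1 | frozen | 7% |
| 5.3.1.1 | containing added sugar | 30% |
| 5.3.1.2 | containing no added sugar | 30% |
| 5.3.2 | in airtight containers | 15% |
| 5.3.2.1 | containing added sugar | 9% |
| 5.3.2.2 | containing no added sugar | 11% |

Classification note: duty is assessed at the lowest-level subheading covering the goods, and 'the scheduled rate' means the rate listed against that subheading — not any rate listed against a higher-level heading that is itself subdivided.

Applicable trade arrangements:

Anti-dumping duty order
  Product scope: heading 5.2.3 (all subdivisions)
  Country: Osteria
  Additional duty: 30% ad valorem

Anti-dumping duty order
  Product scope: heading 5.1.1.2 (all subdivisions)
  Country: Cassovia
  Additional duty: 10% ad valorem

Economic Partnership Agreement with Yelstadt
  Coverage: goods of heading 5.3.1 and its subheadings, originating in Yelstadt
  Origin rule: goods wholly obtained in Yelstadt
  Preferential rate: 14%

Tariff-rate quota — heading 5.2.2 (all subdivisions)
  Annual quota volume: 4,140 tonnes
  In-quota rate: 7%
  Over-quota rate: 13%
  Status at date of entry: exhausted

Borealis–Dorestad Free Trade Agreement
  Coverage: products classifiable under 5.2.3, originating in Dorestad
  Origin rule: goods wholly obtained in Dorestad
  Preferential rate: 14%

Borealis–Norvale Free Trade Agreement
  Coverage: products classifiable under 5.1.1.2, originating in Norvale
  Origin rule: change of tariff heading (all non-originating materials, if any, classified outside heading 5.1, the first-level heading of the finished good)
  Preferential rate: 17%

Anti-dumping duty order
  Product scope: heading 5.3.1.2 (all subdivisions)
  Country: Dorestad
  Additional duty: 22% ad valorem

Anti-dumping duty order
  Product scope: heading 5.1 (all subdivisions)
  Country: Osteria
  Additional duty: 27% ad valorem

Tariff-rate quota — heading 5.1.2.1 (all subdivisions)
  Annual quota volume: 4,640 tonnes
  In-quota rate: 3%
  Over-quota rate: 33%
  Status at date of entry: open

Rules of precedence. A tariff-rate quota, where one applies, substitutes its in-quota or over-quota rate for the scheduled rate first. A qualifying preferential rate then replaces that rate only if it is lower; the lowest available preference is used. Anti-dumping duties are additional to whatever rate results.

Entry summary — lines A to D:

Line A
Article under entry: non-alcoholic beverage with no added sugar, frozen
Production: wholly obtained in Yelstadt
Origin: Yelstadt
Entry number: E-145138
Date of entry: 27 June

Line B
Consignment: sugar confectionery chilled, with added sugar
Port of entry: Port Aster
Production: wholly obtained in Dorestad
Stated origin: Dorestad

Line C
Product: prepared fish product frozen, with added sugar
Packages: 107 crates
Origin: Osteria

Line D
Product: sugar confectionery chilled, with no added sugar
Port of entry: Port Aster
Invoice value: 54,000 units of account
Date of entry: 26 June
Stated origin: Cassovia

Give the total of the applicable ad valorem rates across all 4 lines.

Line A: non-alcoholic beverage → 5.1; frozen → 5.1.1; with no added sugar → 5.1.1.2. Scheduled 38%. Yelstadt agreement on 5.3.1: 5.1.1.2 not covered. → 38%.
Line B: sugar confectionery → 5.2; chilled → 5.2.3; with added sugar → 5.2.3.1. Scheduled 11%. Dorestad agreement on 5.2.3: wholly obtained → 14% available; preference 14% not lower than 11% → no reduction. → 11%.
Line C: prepared fish product → 5.3; frozen → 5.3.1; with added sugar → 5.3.1.1. Scheduled 30%. No special measure applies. → 30%.
Line D: sugar confectionery → 5.2; chilled → 5.2.3; with no added sugar → 5.2.3.2. Scheduled 12%. No special measure applies. → 12%.
Sum: 38% + 11% + 30% + 12% = 91%.

91%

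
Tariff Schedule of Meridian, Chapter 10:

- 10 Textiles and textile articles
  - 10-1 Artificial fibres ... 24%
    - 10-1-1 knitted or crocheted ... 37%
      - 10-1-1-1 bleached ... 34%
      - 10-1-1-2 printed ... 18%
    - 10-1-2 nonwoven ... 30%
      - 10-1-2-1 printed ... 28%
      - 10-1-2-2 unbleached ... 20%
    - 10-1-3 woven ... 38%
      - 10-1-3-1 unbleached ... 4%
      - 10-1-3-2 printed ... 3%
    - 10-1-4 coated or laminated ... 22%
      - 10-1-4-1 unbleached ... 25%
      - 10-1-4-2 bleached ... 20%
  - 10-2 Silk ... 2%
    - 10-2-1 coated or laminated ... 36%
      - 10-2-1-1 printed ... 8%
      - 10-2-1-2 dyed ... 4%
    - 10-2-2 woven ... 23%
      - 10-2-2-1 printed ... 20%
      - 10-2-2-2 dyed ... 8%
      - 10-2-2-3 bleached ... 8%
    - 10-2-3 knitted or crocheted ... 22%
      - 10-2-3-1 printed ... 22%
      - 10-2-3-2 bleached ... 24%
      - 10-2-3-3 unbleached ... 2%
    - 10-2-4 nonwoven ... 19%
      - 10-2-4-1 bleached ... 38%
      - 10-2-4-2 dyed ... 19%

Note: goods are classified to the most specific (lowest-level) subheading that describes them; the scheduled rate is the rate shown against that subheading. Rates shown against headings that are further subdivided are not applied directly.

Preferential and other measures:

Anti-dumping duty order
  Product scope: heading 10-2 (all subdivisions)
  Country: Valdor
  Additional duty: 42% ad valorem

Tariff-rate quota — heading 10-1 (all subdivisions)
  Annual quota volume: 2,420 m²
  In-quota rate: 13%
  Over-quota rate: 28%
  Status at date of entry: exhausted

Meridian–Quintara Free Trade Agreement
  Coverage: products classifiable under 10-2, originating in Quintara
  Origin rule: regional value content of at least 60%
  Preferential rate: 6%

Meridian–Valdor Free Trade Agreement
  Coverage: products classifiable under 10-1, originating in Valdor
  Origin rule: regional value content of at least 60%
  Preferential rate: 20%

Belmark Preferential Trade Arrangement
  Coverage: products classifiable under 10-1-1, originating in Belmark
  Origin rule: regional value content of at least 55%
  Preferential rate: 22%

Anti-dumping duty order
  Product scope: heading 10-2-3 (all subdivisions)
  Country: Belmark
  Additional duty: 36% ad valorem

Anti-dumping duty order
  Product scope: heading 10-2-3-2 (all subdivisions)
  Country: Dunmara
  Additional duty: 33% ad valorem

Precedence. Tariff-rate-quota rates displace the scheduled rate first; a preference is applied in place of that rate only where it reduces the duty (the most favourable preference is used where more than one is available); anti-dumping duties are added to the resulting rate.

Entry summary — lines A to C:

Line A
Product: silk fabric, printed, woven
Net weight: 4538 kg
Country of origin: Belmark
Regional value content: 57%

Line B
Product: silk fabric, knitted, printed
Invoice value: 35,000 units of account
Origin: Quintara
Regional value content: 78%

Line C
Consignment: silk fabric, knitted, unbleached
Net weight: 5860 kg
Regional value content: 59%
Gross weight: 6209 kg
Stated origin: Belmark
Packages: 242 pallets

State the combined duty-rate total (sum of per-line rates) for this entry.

64%

Line A: silk → 10-2; woven → 10-2-2; printed → 10-2-2-1. Scheduled 20%. Belmark agreement on 10-1-1: 10-2-2-1 not covered. → 20%.
Line B: silk → 10-2; knitted → 10-2-3; printed → 10-2-3-1. Scheduled 22%. Quintara agreement on 10-2: RVC ≥ 60% → 6% available; preferential 6%. → 6%.
Line C: silk → 10-2; knitted → 10-2-3; unbleached → 10-2-3-3. Scheduled 2%. Belmark agreement on 10-1-1: 10-2-3-3 not covered; anti-dumping (Belmark, 10-2-3): +36%; total 2% + 36% = 38%. → 38%.
Sum: 20% + 6% + 38% = 64%.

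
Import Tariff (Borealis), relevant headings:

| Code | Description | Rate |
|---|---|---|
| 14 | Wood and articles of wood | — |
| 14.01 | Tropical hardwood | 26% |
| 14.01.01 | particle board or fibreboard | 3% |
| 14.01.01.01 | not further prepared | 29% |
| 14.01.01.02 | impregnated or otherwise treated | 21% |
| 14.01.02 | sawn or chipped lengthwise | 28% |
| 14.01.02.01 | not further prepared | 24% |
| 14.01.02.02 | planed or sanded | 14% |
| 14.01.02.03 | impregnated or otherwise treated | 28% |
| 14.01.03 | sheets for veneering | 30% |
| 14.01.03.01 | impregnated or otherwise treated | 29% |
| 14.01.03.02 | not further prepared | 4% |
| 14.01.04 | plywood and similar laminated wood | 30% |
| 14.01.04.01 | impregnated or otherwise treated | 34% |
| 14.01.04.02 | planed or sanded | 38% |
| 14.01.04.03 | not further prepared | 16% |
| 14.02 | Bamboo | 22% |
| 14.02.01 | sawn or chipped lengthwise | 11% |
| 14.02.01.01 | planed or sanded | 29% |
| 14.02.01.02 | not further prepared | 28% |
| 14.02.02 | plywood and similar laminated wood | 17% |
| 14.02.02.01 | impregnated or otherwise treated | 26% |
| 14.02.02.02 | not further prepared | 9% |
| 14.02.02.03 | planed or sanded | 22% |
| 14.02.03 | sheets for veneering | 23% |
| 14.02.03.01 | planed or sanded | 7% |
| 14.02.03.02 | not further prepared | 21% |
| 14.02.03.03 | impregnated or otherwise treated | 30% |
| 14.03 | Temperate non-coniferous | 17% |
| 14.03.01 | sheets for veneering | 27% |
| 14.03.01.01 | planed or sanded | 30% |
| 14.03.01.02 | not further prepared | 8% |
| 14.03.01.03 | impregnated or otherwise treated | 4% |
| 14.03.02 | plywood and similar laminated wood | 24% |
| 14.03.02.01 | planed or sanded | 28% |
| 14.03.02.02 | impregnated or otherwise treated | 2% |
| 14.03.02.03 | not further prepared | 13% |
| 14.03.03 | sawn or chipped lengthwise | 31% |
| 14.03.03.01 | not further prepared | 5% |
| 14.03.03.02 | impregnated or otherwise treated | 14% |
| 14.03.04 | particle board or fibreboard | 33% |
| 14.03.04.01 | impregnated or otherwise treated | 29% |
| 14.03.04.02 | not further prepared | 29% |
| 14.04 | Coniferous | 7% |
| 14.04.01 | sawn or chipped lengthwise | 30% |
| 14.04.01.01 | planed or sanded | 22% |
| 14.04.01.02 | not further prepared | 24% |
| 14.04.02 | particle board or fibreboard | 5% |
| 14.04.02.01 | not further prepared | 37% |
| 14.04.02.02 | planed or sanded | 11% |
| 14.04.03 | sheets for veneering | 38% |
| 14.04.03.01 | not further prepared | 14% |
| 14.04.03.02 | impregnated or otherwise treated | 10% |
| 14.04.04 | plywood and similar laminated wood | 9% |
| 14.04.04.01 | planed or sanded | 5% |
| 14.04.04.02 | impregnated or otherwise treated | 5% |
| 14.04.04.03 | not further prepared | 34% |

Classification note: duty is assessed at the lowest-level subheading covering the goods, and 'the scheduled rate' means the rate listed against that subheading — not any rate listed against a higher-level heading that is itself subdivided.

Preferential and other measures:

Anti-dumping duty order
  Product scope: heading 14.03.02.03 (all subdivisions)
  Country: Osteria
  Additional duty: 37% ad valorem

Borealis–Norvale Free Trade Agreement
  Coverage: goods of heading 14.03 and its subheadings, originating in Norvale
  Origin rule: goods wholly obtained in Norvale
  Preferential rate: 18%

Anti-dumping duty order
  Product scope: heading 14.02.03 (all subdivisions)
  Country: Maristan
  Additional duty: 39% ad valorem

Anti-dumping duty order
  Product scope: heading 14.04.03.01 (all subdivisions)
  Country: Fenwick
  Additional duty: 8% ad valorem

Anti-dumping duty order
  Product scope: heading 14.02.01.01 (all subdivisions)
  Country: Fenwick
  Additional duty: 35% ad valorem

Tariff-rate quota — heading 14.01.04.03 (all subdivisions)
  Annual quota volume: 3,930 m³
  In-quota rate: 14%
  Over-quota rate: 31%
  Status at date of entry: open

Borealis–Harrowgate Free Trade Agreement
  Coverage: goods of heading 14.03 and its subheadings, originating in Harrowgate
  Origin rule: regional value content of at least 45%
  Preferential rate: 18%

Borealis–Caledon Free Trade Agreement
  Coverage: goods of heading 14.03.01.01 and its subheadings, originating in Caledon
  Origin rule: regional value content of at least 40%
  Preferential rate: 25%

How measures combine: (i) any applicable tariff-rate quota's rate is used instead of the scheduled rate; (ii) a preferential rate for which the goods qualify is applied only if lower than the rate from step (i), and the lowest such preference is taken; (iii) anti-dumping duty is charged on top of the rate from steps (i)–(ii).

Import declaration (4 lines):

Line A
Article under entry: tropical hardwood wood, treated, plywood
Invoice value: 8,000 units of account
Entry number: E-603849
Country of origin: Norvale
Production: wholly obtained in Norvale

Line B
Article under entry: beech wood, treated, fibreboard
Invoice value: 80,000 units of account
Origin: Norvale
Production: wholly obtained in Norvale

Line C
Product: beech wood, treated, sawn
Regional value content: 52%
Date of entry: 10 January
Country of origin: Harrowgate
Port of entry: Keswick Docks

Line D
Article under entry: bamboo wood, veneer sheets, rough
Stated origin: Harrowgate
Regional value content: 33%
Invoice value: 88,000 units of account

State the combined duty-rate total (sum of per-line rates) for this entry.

87%

Line A: tropical hardwood → 14.01; plywood → 14.01.04; treated → 14.01.04.01. Scheduled 34%. Norvale agreement on 14.03: 14.01.04.01 not covered. → 34%.
Line B: beech → 14.03; fibreboard → 14.03.04; treated → 14.03.04.01. Scheduled 29%. Norvale agreement on 14.03: wholly obtained → 18% available; preferential 18%. → 18%.
Line C: beech → 14.03; sawn → 14.03.03; treated → 14.03.03.02. Scheduled 14%. Harrowgate agreement on 14.03: RVC ≥ 45% → 18% available; preference 18% not lower than 14% → no reduction. → 14%.
Line D: bamboo → 14.02; veneer sheets → 14.02.03; rough → 14.02.03.02. Scheduled 21%. Harrowgate agreement on 14.03: 14.02.03.02 not covered. → 21%.
Sum: 34% + 18% + 14% + 21% = 87%.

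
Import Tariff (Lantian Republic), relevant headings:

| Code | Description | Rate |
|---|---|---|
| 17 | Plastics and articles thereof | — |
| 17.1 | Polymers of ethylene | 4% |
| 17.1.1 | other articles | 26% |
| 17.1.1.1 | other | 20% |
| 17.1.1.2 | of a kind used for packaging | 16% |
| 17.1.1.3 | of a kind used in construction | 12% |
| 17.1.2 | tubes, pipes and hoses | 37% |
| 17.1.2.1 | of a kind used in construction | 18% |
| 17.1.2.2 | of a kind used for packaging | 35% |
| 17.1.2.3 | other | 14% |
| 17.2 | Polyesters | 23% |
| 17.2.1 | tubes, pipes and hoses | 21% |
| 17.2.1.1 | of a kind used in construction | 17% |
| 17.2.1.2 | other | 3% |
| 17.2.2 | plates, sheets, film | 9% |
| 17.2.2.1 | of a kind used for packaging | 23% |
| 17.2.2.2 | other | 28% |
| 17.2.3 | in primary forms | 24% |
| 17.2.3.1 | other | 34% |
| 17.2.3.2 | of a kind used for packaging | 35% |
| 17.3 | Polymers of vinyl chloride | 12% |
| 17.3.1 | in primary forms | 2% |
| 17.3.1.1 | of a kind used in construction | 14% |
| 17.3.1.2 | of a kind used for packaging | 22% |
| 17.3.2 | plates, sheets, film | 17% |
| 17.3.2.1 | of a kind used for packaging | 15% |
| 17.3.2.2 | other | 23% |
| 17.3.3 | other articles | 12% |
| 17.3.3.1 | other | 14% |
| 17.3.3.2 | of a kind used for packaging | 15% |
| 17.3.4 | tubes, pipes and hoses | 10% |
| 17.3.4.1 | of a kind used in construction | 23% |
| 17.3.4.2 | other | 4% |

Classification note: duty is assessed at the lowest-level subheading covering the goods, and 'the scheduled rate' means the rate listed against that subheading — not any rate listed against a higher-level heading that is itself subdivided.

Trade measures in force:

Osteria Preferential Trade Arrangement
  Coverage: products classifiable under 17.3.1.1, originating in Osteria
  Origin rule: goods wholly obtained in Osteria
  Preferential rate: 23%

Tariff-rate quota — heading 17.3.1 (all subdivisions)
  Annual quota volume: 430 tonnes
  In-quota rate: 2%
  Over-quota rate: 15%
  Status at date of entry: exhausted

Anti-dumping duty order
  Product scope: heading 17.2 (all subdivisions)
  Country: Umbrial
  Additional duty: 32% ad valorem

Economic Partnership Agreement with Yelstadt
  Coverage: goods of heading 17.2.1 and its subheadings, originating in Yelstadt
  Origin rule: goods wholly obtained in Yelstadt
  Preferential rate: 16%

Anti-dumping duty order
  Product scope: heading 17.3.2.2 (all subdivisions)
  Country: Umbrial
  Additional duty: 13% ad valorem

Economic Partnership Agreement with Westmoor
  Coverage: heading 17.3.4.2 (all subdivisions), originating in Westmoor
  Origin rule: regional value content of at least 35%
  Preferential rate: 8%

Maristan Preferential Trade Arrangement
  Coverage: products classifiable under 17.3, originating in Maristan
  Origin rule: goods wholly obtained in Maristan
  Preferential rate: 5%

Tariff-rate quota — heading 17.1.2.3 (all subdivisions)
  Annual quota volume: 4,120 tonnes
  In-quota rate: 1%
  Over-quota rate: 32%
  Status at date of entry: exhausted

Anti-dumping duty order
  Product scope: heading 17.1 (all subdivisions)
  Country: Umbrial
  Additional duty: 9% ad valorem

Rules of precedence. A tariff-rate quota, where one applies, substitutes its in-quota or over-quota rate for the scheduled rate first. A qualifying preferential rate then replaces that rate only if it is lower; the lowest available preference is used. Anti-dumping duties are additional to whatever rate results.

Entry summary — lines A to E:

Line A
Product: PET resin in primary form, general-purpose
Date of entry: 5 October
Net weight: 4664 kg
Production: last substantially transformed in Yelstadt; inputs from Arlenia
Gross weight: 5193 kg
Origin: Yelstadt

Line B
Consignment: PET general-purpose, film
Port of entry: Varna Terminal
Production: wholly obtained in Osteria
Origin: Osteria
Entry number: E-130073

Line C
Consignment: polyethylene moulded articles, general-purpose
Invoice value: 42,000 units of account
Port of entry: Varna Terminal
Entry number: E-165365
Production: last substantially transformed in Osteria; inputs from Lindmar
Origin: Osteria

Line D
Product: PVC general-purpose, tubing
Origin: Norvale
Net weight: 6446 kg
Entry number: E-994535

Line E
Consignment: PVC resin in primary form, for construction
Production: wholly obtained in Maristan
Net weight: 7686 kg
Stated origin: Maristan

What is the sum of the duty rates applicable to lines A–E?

Line A: PET → 17.2; resin in primary form → 17.2.3; general-purpose → 17.2.3.1. Scheduled 34%. Yelstadt agreement on 17.2.1: 17.2.3.1 not covered. → 34%.
Line B: PET → 17.2; film → 17.2.2; general-purpose → 17.2.2.2. Scheduled 28%. Osteria agreement on 17.3.1.1: 17.2.2.2 not covered. → 28%.
Line C: polyethylene → 17.1; moulded articles → 17.1.1; general-purpose → 17.1.1.1. Scheduled 20%. Osteria agreement on 17.3.1.1: 17.1.1.1 not covered. → 20%.
Line D: PVC → 17.3; tubing → 17.3.4; general-purpose → 17.3.4.2. Scheduled 4%. No special measure applies. → 4%.
Line E: PVC → 17.3; resin in primary form → 17.3.1; for construction → 17.3.1.1. Scheduled 14%. quota on 17.3.1 exhausted → over-quota 15%; Maristan agreement on 17.3: wholly obtained → 5% available; preferential 5%. → 5%.
Sum: 34% + 28% + 20% + 4% + 5% = 91%.

91%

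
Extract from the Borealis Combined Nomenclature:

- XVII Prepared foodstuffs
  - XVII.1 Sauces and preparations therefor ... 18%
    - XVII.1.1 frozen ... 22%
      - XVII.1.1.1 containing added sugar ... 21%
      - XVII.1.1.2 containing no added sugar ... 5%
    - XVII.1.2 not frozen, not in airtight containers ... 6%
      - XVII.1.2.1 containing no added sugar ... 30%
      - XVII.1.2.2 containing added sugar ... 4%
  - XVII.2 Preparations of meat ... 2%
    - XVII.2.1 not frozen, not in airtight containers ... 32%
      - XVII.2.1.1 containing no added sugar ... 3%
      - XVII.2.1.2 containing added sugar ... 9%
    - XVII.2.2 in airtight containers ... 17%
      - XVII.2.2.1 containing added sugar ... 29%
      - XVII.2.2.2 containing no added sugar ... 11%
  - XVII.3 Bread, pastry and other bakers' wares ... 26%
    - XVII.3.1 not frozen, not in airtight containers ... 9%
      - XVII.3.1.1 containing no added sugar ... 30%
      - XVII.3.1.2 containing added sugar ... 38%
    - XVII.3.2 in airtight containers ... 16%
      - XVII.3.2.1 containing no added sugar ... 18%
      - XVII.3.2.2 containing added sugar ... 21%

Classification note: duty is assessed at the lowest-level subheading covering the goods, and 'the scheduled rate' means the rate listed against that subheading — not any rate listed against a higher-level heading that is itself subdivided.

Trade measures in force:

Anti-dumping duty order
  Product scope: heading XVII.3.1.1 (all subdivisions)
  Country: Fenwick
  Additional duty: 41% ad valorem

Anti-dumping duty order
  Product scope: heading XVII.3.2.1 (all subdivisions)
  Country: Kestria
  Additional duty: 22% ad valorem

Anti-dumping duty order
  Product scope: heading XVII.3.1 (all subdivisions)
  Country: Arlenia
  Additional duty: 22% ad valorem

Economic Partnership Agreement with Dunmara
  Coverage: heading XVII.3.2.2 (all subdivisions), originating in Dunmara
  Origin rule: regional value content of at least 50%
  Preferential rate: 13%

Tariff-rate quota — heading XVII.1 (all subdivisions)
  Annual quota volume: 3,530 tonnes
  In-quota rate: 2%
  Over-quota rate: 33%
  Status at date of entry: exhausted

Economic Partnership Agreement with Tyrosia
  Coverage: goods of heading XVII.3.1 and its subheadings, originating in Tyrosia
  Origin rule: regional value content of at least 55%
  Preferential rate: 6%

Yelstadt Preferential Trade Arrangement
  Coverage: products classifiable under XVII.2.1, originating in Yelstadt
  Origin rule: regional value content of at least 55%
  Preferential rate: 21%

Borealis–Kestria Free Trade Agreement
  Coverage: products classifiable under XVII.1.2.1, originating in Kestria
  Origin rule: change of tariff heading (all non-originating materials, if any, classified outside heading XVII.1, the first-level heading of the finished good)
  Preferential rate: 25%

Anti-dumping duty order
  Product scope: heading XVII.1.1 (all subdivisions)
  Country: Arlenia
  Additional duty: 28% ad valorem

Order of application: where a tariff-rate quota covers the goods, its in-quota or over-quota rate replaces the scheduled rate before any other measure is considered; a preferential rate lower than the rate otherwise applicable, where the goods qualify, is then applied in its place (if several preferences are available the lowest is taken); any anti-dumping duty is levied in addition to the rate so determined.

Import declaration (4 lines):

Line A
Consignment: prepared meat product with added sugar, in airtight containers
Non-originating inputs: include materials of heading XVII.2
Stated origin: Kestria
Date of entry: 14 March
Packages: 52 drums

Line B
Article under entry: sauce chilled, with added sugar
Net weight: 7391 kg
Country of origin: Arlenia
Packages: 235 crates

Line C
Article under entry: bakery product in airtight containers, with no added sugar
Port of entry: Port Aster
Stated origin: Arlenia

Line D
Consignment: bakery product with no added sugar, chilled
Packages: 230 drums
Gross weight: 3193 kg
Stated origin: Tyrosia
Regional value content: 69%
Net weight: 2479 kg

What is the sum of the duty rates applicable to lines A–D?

86%

Line A: prepared meat product → XVII.2; in airtight containers → XVII.2.2; with added sugar → XVII.2.2.1. Scheduled 29%. Kestria agreement on XVII.1.2.1: XVII.2.2.1 not covered. → 29%.
Line B: sauce → XVII.1; chilled → XVII.1.2; with added sugar → XVII.1.2.2. Scheduled 4%. quota on XVII.1 exhausted → over-quota 33%. → 33%.
Line C: bakery product → XVII.3; in airtight containers → XVII.3.2; with no added sugar → XVII.3.2.1. Scheduled 18%. No special measure applies. → 18%.
Line D: bakery product → XVII.3; chilled → XVII.3.1; with no added sugar → XVII.3.1.1. Scheduled 30%. Tyrosia agreement on XVII.3.1: RVC ≥ 55% → 6% available; preferential 6%. → 6%.
Sum: 29% + 33% + 18% + 6% = 86%.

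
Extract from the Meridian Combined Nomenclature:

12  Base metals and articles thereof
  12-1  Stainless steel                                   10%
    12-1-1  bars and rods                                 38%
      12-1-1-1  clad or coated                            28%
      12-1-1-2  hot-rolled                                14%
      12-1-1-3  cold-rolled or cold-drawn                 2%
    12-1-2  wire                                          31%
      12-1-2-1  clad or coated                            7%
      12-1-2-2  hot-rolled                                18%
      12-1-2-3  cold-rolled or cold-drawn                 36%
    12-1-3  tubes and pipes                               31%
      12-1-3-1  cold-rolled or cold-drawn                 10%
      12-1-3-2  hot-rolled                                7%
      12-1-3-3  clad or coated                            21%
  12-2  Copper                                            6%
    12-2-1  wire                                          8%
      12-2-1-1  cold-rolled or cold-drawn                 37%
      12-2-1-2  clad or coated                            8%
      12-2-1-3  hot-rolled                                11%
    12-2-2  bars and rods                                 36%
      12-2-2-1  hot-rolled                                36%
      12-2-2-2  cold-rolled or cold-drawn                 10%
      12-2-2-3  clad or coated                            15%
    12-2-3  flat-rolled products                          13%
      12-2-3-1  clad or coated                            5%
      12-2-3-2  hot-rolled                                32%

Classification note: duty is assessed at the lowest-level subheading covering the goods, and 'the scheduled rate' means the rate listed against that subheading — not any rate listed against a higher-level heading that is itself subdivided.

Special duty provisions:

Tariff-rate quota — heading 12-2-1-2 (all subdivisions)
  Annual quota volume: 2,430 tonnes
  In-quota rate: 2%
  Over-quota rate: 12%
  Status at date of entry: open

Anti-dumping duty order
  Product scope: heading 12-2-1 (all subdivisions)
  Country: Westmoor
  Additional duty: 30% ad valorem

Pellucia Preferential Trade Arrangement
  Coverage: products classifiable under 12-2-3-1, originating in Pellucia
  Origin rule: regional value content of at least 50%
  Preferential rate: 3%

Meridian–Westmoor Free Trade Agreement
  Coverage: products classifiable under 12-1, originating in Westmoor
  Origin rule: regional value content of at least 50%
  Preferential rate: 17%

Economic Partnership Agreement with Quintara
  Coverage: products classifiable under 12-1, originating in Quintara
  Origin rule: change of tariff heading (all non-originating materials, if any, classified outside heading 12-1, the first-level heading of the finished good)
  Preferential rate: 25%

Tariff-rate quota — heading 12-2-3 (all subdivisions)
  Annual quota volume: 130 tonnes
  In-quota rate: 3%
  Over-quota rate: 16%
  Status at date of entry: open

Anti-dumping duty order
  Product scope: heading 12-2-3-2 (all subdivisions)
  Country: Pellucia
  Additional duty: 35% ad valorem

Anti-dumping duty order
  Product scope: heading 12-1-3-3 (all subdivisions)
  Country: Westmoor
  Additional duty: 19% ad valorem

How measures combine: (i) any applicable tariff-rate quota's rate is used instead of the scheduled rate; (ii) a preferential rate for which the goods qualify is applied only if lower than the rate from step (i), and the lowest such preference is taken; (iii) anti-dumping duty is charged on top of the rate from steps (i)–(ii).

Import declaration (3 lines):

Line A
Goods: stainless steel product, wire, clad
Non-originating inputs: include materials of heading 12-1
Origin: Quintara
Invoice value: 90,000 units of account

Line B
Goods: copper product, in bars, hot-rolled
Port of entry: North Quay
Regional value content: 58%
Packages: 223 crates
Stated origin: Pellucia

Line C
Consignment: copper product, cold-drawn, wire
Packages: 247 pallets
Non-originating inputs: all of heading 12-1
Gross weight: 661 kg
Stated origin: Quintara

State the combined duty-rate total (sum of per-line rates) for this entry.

80%

Line A: stainless steel → 12-1; wire → 12-1-2; clad → 12-1-2-1. Scheduled 7%. Quintara agreement on 12-1: CTH not met. → 7%.
Line B: copper → 12-2; in bars → 12-2-2; hot-rolled → 12-2-2-1. Scheduled 36%. Pellucia agreement on 12-2-3-1: 12-2-2-1 not covered. → 36%.
Line C: copper → 12-2; wire → 12-2-1; cold-drawn → 12-2-1-1. Scheduled 37%. Quintara agreement on 12-1: 12-2-1-1 not covered. → 37%.
Sum: 7% + 36% + 37% = 80%.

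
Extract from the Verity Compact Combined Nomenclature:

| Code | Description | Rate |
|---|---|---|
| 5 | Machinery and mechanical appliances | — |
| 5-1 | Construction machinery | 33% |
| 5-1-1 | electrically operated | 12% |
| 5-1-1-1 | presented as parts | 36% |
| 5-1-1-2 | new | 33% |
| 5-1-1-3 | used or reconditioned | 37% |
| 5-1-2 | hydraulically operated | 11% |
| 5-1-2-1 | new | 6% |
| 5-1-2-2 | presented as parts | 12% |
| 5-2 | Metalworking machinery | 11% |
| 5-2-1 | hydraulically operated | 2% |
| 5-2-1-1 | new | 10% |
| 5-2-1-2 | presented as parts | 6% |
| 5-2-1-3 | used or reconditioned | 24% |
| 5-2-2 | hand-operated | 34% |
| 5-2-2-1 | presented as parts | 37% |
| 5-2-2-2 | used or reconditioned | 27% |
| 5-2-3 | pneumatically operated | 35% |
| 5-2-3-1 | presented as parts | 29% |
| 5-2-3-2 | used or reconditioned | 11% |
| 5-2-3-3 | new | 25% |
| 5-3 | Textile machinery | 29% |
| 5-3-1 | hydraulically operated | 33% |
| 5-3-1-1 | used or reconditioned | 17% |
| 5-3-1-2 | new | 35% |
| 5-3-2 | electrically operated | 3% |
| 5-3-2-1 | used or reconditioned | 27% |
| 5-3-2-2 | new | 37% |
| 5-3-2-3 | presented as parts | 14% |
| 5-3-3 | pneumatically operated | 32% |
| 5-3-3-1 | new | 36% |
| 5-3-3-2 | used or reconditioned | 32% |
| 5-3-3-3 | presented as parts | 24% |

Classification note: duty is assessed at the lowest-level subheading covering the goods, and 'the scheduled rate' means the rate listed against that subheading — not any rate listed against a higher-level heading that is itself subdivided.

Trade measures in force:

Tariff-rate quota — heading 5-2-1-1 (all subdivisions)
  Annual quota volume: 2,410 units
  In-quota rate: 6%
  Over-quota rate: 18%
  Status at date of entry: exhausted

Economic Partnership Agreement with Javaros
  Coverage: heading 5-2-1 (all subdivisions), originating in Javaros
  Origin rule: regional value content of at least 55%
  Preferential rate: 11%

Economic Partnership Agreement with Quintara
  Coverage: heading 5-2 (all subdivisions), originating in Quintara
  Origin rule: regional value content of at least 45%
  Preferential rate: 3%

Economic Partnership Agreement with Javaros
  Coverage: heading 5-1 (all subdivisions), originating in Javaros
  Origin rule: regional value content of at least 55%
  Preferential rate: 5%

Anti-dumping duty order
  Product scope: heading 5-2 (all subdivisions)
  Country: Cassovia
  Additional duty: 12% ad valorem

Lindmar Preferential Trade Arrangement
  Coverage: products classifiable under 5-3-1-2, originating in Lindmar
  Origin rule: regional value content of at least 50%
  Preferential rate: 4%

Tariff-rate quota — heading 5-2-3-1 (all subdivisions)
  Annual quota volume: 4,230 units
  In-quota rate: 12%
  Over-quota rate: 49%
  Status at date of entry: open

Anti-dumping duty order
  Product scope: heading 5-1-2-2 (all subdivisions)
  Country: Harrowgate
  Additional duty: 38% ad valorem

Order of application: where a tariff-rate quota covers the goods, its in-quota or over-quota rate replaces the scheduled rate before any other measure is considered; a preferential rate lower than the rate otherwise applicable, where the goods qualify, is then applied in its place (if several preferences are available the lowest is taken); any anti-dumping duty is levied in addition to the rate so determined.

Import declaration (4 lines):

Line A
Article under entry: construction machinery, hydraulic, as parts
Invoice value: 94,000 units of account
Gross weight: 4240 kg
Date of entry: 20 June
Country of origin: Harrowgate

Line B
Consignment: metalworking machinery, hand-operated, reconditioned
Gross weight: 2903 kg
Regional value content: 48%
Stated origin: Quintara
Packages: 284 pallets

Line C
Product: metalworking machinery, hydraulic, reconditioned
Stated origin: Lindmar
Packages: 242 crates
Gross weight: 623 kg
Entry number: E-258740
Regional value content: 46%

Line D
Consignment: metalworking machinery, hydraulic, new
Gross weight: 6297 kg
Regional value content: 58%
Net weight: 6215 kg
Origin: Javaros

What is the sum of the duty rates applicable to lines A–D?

Line A: construction → 5-1; hydraulic → 5-1-2; as parts → 5-1-2-2. Scheduled 12%. anti-dumping (Harrowgate, 5-1-2-2): +38%; total 12% + 38% = 50%. → 50%.
Line B: metalworking → 5-2; hand-operated → 5-2-2; reconditioned → 5-2-2-2. Scheduled 27%. Quintara agreement on 5-2: RVC ≥ 45% → 3% available; preferential 3%. → 3%.
Line C: metalworking → 5-2; hydraulic → 5-2-1; reconditioned → 5-2-1-3. Scheduled 24%. Lindmar agreement on 5-3-1-2: 5-2-1-3 not covered. → 24%.
Line D: metalworking → 5-2; hydraulic → 5-2-1; new → 5-2-1-1. Scheduled 10%. quota on 5-2-1-1 exhausted → over-quota 18%; Javaros agreement on 5-2-1: RVC ≥ 55% → 11% available; Javaros agreement on 5-1: 5-2-1-1 not covered; preferential 11%. → 11%.
Sum: 50% + 3% + 24% + 11% = 88%.

88%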